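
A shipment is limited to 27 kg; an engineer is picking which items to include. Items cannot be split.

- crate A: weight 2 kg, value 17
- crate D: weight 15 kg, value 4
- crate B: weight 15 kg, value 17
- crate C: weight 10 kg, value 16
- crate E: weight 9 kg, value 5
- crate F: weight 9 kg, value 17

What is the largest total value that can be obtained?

51

Allowing fractional choices, the relaxed optimum would be about 56.8, but items are indivisible.
crate A + crate B + crate C: weight 2 + 15 + 10 = 27 ≤ 27, value 17 + 17 + 16 = 50.
crate A + crate C + crate F: weight 2 + 10 + 9 = 21 ≤ 27, value 17 + 16 + 17 = 50.
crate A + crate B + crate F: weight 2 + 15 + 9 = 26 ≤ 27, value 17 + 17 + 17 = 51.
Best is crate A, crate B, and crate F with total value 51.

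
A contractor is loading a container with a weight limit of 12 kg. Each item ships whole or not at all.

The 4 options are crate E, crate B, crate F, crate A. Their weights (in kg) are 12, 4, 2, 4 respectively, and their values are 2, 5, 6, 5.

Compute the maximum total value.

16

crate B + crate F: weight 4 + 2 = 6 ≤ 12, value 5 + 6 = 11.
crate B + crate F + crate A: weight 4 + 2 + 4 = 10 ≤ 12, value 5 + 6 + 5 = 16.
crate F + crate A: weight 2 + 4 = 6 ≤ 12, value 6 + 5 = 11.
Best is crate B, crate F, and crate A with total value 16.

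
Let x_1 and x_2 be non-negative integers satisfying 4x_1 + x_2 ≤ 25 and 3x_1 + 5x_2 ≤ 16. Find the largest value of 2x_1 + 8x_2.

24

(x_1,x_2)=(0,3): 4·0+1·3=3≤25, 3·0+5·3=15≤16, objective 24.
(x_1,x_2)=(1,2): 4·1+1·2=6≤25, 3·1+5·2=13≤16, objective 18.
(x_1,x_2)=(0,2): 4·0+1·2=2≤25, 3·0+5·2=10≤16, objective 16.
Maximum is 24 at (x_1,x_2)=(0,3).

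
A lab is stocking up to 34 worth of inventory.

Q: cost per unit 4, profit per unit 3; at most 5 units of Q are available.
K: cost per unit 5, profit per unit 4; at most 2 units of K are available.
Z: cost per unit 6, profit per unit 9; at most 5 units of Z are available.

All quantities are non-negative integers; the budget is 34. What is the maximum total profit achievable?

48

1×Q and 5×Z: cost 34 ≤ 34, profit 1·3 + 5·9 = 48.
5×Z: cost 30 ≤ 34, profit 5·9 = 45.
Best is 48.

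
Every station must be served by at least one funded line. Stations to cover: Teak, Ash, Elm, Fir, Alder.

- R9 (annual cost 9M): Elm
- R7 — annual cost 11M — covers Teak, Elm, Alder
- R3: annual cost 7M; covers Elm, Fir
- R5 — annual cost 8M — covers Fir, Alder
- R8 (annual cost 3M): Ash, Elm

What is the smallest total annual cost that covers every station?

This is an integer covering problem.
The greedy cost-per-new-station heuristic would pick R8, R5, and R7 for 22, but a cheaper cover exists.
Choose R7, R3, and R8: together they cover Teak, Ash, Elm, Fir, Alder — every station.
Total annual cost: 11 + 7 + 3 = 21.
No cover costs less than 21.

21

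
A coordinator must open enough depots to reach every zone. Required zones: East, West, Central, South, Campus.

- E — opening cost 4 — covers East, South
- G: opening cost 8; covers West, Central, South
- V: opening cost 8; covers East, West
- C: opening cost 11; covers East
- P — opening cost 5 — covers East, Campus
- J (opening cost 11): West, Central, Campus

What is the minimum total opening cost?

The greedy cost-per-new-zone heuristic would pick E and J for 15, but a cheaper cover exists.
Choose G and P: together they cover East, West, Central, South, Campus — every zone.
Total opening cost: 8 + 5 = 13.
No cover costs less than 13.

13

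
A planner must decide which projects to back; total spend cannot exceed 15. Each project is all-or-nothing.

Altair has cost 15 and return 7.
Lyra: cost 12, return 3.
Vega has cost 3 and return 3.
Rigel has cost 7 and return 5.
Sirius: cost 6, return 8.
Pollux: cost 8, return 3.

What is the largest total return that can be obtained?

This is a 0-1 knapsack instance.
Allowing fractional choices, the relaxed optimum would be about 15.3, but projects are indivisible.
Sirius + Pollux: cost 6 + 8 = 14 ≤ 15, return 8 + 3 = 11.
Vega + Sirius: cost 3 + 6 = 9 ≤ 15, return 3 + 8 = 11.
Rigel + Sirius: cost 7 + 6 = 13 ≤ 15, return 5 + 8 = 13.
Best is Rigel and Sirius with total return 13.

13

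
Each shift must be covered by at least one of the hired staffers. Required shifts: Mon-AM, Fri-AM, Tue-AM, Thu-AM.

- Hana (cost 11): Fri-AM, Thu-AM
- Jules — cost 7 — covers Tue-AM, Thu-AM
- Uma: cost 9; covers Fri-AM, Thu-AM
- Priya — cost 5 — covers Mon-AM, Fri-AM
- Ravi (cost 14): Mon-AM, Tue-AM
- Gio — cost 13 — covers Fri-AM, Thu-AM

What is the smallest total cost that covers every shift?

12

Choose Jules and Priya: together they cover Mon-AM, Fri-AM, Tue-AM, Thu-AM — every shift.
Total cost: 7 + 5 = 12.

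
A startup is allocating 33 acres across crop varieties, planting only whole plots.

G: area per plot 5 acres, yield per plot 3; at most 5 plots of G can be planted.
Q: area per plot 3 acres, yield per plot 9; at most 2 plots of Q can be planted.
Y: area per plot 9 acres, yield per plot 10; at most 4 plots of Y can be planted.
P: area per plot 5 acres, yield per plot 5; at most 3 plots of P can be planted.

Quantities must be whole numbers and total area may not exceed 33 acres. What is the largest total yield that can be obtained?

48

2×Q and 3×Y: area 33 ≤ 33, yield 2·9 + 3·10 = 48.
2×Q, 1×Y, and 3×P: area 30 ≤ 33, yield 2·9 + 1·10 + 3·5 = 43.
Best is 48.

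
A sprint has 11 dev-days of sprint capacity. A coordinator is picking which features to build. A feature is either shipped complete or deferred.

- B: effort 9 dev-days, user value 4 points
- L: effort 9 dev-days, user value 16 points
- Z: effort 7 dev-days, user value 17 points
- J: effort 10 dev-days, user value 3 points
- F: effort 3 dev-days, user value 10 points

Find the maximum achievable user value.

27

This is an integer program with binary decision variables.
Allowing fractional choices, the relaxed optimum would be about 28.8, but features are indivisible.
L: effort 9 ≤ 11, user value 16.
Z + F: effort 7 + 3 = 10 ≤ 11, user value 17 + 10 = 27.
Z: effort 7 ≤ 11, user value 17.
Best is Z and F with total user value 27.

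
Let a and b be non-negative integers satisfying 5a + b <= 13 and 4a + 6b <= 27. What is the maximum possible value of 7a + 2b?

20

(a,b)=(2,3) is feasible, giving 20.
(a,b)=(2,2) is feasible, giving 18.
The best lattice point is (2,3), giving 20.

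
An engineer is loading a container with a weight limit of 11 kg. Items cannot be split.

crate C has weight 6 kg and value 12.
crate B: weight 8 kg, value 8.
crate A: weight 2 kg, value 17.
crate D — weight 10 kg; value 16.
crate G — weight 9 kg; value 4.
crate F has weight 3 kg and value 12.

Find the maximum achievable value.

41

crate C + crate A + crate F: weight 6 + 2 + 3 = 11 ≤ 11, value 12 + 17 + 12 = 41.
crate C + crate A: weight 6 + 2 = 8 ≤ 11, value 12 + 17 = 29.
crate A + crate F: weight 2 + 3 = 5 ≤ 11, value 17 + 12 = 29.
Best is crate C, crate A, and crate F with total value 41.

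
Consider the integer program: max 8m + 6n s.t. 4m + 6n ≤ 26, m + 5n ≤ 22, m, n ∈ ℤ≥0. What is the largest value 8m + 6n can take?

48

The continuous relaxation peaks at (6.5, 0) with value 52.00; rounding to a feasible lattice point costs some objective.
(m,n)=(6,0): 4·6+6·0=24≤26, 1·6+5·0=6≤22, objective 48.
(m,n)=(5,1): 4·5+6·1=26≤26, 1·5+5·1=10≤22, objective 46.
No feasible integer point exceeds 48.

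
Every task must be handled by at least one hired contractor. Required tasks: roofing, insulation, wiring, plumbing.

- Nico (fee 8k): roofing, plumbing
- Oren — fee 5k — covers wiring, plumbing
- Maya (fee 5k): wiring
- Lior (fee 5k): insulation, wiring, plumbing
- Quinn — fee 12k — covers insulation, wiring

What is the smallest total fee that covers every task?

13

This is an integer covering problem.
Choose Nico and Lior: together they cover roofing, insulation, wiring, plumbing — every task.
Total fee: 8 + 5 = 13.
No cover costs less than 13.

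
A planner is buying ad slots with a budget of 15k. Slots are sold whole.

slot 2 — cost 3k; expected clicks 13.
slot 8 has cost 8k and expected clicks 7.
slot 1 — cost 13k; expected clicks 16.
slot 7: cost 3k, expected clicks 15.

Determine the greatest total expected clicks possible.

Allowing fractional choices, the relaxed optimum would be about 39.1, but ad slots are indivisible.
slot 2 + slot 8 + slot 7: cost 3 + 8 + 3 = 14 ≤ 15, expected clicks 13 + 7 + 15 = 35.
slot 2 + slot 7: cost 3 + 3 = 6 ≤ 15, expected clicks 13 + 15 = 28.
slot 8 + slot 7: cost 8 + 3 = 11 ≤ 15, expected clicks 7 + 15 = 22.
Best is slot 2, slot 8, and slot 7 with total expected clicks 35.

35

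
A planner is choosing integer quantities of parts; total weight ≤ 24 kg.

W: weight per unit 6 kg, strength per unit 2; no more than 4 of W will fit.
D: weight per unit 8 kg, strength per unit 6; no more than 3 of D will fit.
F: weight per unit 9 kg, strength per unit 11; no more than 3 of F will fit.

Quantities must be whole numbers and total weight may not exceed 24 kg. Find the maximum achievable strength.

Take 1×W and 2×F: weight 24 ≤ 24, strength 1·2 + 2·11 = 24.
No other integer combination yields more.

24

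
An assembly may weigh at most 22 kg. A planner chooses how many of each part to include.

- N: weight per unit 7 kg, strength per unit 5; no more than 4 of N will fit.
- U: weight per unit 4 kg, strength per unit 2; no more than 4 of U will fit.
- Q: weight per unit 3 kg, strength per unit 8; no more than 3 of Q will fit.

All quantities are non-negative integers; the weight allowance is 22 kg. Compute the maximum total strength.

31

This is a bounded integer knapsack.
Take 1×N, 1×U, and 3×Q: weight 20 ≤ 22, strength 1·5 + 1·2 + 3·8 = 31.
Q has the best ratio (8/3) and is taken to its limit of 3; remaining capacity is filled optimally with the others.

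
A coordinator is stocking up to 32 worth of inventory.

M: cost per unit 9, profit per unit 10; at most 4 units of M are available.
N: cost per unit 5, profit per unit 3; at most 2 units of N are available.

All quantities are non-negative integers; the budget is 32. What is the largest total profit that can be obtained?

3×M and 1×N: cost 32 ≤ 32, profit 3·10 + 1·3 = 33.
3×M: cost 27 ≤ 32, profit 3·10 = 30.
Best is 33.

33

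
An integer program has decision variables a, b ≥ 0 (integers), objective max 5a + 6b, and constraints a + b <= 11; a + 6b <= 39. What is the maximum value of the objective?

The continuous relaxation peaks at (5.4, 5.6) with value 60.60; rounding to a feasible lattice point costs some objective.
(a,b)=(6,5): 1·6+1·5=11≤11, 1·6+6·5=36≤39, objective 60.
(a,b)=(7,4): 1·7+1·4=11≤11, 1·7+6·4=31≤39, objective 59.
(a,b)=(5,5): 1·5+1·5=10≤11, 1·5+6·5=35≤39, objective 55.
Maximum is 60 at (a,b)=(6,5).

60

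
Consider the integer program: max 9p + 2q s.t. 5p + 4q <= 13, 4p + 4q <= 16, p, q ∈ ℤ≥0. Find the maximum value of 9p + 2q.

(p,q)=(2,0): 5·2+4·0=10≤13, 4·2+4·0=8≤16, objective 18.
(p,q)=(1,1): 5·1+4·1=9≤13, 4·1+4·1=8≤16, objective 11.
(p,q)=(1,0): 5·1+4·0=5≤13, 4·1+4·0=4≤16, objective 9.
Maximum is 18 at (p,q)=(2,0).

18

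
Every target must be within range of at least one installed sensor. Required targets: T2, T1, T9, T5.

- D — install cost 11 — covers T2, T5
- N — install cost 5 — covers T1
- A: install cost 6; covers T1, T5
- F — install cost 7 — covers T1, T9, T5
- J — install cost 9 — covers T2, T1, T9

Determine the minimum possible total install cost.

15

The greedy cost-per-new-target heuristic would pick F and J for 16, but a cheaper cover exists.
Choose A and J: together they cover T2, T1, T9, T5 — every target.
Total install cost: 6 + 9 = 15.
No cover costs less than 15.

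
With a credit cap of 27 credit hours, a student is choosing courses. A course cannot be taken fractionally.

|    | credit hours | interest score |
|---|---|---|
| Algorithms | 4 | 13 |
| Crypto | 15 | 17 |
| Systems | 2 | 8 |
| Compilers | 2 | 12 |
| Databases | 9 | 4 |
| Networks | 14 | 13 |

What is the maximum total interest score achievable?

Treat it as a binary knapsack problem.
Allowing fractional choices, the relaxed optimum would be about 53.7, but courses are indivisible.
Algorithms + Crypto + Compilers: credit hours 4 + 15 + 2 = 21 ≤ 27, interest score 13 + 17 + 12 = 42.
Algorithms + Crypto + Systems + Compilers: credit hours 4 + 15 + 2 + 2 = 23 ≤ 27, interest score 13 + 17 + 8 + 12 = 50.
Algorithms + Systems + Compilers + Networks: credit hours 4 + 2 + 2 + 14 = 22 ≤ 27, interest score 13 + 8 + 12 + 13 = 46.
Best is Algorithms, Crypto, Systems, and Compilers with total interest score 50.

50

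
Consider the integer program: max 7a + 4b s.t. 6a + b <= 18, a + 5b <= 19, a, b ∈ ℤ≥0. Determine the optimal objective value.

(a,b)=(2,3): 6·2+1·3=15≤18, 1·2+5·3=17≤19, objective 26.
(a,b)=(2,2): 6·2+1·2=14≤18, 1·2+5·2=12≤19, objective 22.
(a,b)=(1,3): 6·1+1·3=9≤18, 1·1+5·3=16≤19, objective 19.
No feasible integer point exceeds 26.

26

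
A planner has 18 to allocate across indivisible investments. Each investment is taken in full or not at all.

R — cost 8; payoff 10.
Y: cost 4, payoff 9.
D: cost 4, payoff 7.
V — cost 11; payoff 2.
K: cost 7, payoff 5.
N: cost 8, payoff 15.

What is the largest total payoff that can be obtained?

31

Allowing fractional choices, the relaxed optimum would be about 33.5, but investments are indivisible.
R + N: cost 8 + 8 = 16 ≤ 18, payoff 10 + 15 = 25.
Y + D + N: cost 4 + 4 + 8 = 16 ≤ 18, payoff 9 + 7 + 15 = 31.
R + Y + D: cost 8 + 4 + 4 = 16 ≤ 18, payoff 10 + 9 + 7 = 26.
Best is Y, D, and N with total payoff 31.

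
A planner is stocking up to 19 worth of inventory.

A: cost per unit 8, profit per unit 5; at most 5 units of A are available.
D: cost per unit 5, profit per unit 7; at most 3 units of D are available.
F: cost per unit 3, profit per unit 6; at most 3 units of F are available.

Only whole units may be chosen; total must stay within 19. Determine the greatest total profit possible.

32

This is a bounded integer knapsack.
3×D and 1×F: cost 18 ≤ 19, profit 3·7 + 1·6 = 27.
2×D and 3×F: cost 19 ≤ 19, profit 2·7 + 3·6 = 32.
Best is 32.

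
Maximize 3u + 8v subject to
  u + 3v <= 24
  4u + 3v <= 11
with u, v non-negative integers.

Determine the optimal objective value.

24

Relaxing integrality, the LP optimum is 29.33 at (u,v) = (0, 3.67), which is not an integer point.
(u,v)=(0,3): 1·0+3·3=9≤24, 4·0+3·3=9≤11, objective 24.
(u,v)=(1,2): 1·1+3·2=7≤24, 4·1+3·2=10≤11, objective 19.
(u,v)=(0,2): 1·0+3·2=6≤24, 4·0+3·2=6≤11, objective 16.
Maximum is 24 at (u,v)=(0,3).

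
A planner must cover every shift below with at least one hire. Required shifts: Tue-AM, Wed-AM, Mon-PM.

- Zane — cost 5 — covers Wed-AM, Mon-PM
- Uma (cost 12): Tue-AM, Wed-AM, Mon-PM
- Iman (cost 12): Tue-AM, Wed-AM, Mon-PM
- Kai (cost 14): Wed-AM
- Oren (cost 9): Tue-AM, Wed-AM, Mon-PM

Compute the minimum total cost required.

This is a weighted set-cover instance.
The greedy cost-per-new-shift heuristic would pick Zane and Oren for 14, but a cheaper cover exists.
Oren alone covers Tue-AM, Wed-AM, Mon-PM — every shift.
Total cost: 9.
No cover costs less than 9.

9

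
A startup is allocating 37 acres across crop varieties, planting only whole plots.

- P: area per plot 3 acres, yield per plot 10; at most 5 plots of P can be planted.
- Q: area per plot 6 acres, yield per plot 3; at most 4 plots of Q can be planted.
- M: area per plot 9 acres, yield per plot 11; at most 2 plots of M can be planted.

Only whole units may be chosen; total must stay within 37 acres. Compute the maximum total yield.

P has the best ratio (10/3); taking only P gives at most 5×10 = 50 (stopped by the supply cap of 5).
Mixing does better — 5×P and 2×M: area 33 ≤ 37, yield 5·10 + 2·11 = 72.

72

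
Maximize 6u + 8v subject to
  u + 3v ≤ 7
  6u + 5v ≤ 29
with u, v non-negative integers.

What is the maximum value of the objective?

32

(u,v)=(4,1) is feasible, giving 32.
(u,v)=(3,1) is feasible, giving 26.
(u,v)=(4,0) is feasible, giving 24.
(u,v)=(3,0) is feasible, giving 18.
No feasible integer point exceeds 32.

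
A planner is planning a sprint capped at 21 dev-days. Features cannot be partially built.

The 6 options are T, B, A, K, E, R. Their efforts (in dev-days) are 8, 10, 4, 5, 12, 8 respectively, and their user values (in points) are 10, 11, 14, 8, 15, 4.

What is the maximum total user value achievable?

A + K + E: effort 4 + 5 + 12 = 21 ≤ 21, user value 14 + 8 + 15 = 37.
T + A + K: effort 8 + 4 + 5 = 17 ≤ 21, user value 10 + 14 + 8 = 32.
B + A + K: effort 10 + 4 + 5 = 19 ≤ 21, user value 11 + 14 + 8 = 33.
Best is A, K, and E with total user value 37.

37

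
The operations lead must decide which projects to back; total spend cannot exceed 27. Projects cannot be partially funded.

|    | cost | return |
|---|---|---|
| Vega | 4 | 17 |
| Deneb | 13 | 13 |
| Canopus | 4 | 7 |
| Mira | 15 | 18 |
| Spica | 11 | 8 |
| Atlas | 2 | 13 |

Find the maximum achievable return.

Allowing fractional choices, the relaxed optimum would be about 57.0, but projects are indivisible.
Vega + Deneb + Canopus + Atlas: cost 4 + 13 + 4 + 2 = 23 ≤ 27, return 17 + 13 + 7 + 13 = 50.
Vega + Canopus + Mira + Atlas: cost 4 + 4 + 15 + 2 = 25 ≤ 27, return 17 + 7 + 18 + 13 = 55.
Best is Vega, Canopus, Mira, and Atlas with total return 55.

55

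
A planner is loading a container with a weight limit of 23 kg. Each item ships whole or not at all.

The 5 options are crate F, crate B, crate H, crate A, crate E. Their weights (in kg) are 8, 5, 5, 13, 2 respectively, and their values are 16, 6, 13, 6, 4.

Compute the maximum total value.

Allowing fractional choices, the relaxed optimum would be about 40.4, but items are indivisible.
crate F + crate B + crate H: weight 8 + 5 + 5 = 18 ≤ 23, value 16 + 6 + 13 = 35.
crate F + crate H + crate E: weight 8 + 5 + 2 = 15 ≤ 23, value 16 + 13 + 4 = 33.
crate F + crate B + crate H + crate E: weight 8 + 5 + 5 + 2 = 20 ≤ 23, value 16 + 6 + 13 + 4 = 39.
Best is crate F, crate B, crate H, and crate E with total value 39.

39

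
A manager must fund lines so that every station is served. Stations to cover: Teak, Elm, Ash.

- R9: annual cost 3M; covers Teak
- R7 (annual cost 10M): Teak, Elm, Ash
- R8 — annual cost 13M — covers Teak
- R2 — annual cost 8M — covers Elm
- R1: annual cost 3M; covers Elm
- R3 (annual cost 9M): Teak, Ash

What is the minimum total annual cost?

10

This is an integer covering problem.
The greedy cost-per-new-station heuristic would pick R9, R1, and R3 for 15, but a cheaper cover exists.
R7 alone covers Teak, Elm, Ash — every station.
Total annual cost: 10.
No cover costs less than 10.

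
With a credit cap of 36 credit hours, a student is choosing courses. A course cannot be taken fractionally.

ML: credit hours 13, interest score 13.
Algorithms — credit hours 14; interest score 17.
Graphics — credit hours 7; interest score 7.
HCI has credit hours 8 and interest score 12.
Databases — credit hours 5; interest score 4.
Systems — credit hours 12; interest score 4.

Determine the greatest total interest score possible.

Allowing fractional choices, the relaxed optimum would be about 43.0, but courses are indivisible.
Algorithms + Graphics + HCI + Databases: credit hours 14 + 7 + 8 + 5 = 34 ≤ 36, interest score 17 + 7 + 12 + 4 = 40.
ML + Algorithms + HCI: credit hours 13 + 14 + 8 = 35 ≤ 36, interest score 13 + 17 + 12 = 42.
ML + Algorithms + Graphics: credit hours 13 + 14 + 7 = 34 ≤ 36, interest score 13 + 17 + 7 = 37.
Best is ML, Algorithms, and HCI with total interest score 42.

42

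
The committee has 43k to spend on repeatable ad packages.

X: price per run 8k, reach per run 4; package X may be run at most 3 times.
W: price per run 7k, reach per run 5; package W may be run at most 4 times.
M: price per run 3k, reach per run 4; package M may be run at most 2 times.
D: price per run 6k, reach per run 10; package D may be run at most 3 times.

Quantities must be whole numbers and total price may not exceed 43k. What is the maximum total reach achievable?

49

2×W, 2×M, and 3×D: price 38 ≤ 43, reach 2·5 + 2·4 + 3·10 = 48.
3×W, 1×M, and 3×D: price 42 ≤ 43, reach 3·5 + 1·4 + 3·10 = 49.
Best is 49.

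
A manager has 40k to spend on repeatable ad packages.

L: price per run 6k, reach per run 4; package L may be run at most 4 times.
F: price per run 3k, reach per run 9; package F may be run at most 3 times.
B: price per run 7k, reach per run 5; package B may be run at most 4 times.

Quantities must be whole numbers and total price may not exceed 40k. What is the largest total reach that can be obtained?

F has the best ratio (9/3); taking only F gives at most 3×9 = 27 (stopped by the supply cap of 3).
Mixing does better — 4×L, 3×F, and 1×B: price 40 ≤ 40, reach 4·4 + 3·9 + 1·5 = 48.

48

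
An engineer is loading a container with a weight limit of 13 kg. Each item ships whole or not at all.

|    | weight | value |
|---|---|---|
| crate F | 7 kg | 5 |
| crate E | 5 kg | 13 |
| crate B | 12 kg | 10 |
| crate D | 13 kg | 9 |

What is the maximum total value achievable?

Take crate F and crate E: weight 7 + 5 = 12 ≤ 13, value 5 + 13 = 18.
No other feasible combination does better.

18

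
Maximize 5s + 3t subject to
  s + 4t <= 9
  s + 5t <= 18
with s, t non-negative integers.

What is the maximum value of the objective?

(s,t)=(9,0): 1·9+4·0=9≤9, 1·9+5·0=9≤18, objective 45.
(s,t)=(8,0): 1·8+4·0=8≤9, 1·8+5·0=8≤18, objective 40.
No feasible integer point exceeds 45.

45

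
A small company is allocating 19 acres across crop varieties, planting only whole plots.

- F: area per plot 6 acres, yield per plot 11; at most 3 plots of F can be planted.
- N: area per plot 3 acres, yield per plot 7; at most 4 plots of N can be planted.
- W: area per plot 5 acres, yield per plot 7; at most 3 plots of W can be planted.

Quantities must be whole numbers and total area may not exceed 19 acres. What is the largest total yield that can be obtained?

2×F and 2×N: area 18 ≤ 19, yield 2·11 + 2·7 = 36.
1×F and 4×N: area 18 ≤ 19, yield 1·11 + 4·7 = 39.
Best is 39.

39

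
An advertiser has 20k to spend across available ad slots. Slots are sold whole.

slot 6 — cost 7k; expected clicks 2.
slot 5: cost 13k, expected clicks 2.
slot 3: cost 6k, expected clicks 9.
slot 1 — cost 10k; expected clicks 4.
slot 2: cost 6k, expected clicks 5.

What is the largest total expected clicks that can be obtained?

16

This is a 0-1 knapsack instance.
Take slot 6, slot 3, and slot 2: cost 7 + 6 + 6 = 19 ≤ 20, expected clicks 2 + 9 + 5 = 16.
No other feasible combination does better.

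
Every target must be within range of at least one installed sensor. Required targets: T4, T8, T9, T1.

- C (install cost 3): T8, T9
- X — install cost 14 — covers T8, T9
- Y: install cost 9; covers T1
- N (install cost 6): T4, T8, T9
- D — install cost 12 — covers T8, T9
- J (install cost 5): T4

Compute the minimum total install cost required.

The greedy cost-per-new-target heuristic would pick C, J, and Y for 17, but a cheaper cover exists.
Choose Y and N: together they cover T4, T8, T9, T1 — every target.
Total install cost: 9 + 6 = 15.
No cover costs less than 15.

15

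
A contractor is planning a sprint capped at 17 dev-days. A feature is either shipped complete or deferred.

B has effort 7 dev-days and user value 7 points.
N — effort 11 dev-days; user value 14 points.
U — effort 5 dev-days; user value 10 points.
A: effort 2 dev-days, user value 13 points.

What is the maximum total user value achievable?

30

Allowing fractional choices, the relaxed optimum would be about 35.7, but features are indivisible.
B + U + A: effort 7 + 5 + 2 = 14 ≤ 17, user value 7 + 10 + 13 = 30.
N + U: effort 11 + 5 = 16 ≤ 17, user value 14 + 10 = 24.
N + A: effort 11 + 2 = 13 ≤ 17, user value 14 + 13 = 27.
Best is B, U, and A with total user value 30.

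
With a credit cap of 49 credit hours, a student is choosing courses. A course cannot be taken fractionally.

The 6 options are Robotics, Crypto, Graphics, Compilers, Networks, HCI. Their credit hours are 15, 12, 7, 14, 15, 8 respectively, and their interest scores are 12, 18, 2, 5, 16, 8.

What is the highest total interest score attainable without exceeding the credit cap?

48

This is a 0-1 knapsack instance.
Crypto + Compilers + Networks + HCI: credit hours 12 + 14 + 15 + 8 = 49 ≤ 49, interest score 18 + 5 + 16 + 8 = 47.
Robotics + Crypto + Networks: credit hours 15 + 12 + 15 = 42 ≤ 49, interest score 12 + 18 + 16 = 46.
Robotics + Crypto + Graphics + Networks: credit hours 15 + 12 + 7 + 15 = 49 ≤ 49, interest score 12 + 18 + 2 + 16 = 48.
Best is Robotics, Crypto, Graphics, and Networks with total interest score 48.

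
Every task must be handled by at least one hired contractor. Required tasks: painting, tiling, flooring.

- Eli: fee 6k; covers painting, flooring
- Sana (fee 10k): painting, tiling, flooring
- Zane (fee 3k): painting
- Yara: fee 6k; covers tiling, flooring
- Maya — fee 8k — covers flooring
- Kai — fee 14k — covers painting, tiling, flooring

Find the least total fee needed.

The greedy cost-per-new-task heuristic would pick Eli and Yara for 12, but a cheaper cover exists.
Choose Zane and Yara: together they cover painting, tiling, flooring — every task.
Total fee: 3 + 6 = 9.
No cover costs less than 9.

9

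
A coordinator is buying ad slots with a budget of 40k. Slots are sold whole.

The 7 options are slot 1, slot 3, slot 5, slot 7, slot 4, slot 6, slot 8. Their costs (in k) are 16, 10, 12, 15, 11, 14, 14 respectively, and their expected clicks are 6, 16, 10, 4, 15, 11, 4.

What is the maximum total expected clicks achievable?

slot 3 + slot 4 + slot 6: cost 10 + 11 + 14 = 35 ≤ 40, expected clicks 16 + 15 + 11 = 42.
slot 3 + slot 5 + slot 4: cost 10 + 12 + 11 = 33 ≤ 40, expected clicks 16 + 10 + 15 = 41.
Best is slot 3, slot 4, and slot 6 with total expected clicks 42.

42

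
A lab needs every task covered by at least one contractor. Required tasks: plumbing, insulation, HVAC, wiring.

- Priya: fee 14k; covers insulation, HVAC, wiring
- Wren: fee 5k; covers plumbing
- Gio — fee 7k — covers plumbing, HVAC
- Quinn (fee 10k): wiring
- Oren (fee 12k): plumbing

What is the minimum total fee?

19

This is an integer covering problem.
Choose Priya and Wren: together they cover plumbing, insulation, HVAC, wiring — every task.
Total fee: 14 + 5 = 19.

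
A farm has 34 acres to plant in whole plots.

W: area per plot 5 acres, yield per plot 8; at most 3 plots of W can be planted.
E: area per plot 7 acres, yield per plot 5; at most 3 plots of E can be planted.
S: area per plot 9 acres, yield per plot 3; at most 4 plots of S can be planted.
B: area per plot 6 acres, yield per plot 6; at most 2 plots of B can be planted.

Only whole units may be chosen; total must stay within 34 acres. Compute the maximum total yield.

W has the best ratio (8/5); taking only W gives at most 3×8 = 24 (stopped by the supply cap of 3).
Mixing does better — 3×W, 1×E, and 2×B: area 34 ≤ 34, yield 3·8 + 1·5 + 2·6 = 41.

41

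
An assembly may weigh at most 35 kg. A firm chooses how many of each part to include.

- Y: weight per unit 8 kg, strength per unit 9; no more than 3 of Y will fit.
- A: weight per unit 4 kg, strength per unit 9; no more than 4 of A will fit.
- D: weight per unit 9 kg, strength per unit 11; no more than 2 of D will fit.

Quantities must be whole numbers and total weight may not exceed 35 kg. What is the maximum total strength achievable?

A has the best ratio (9/4); taking only A gives at most 4×9 = 36 (stopped by the supply cap of 4).
Mixing does better — 4×A and 2×D: weight 34 ≤ 35, strength 4·9 + 2·11 = 58.

58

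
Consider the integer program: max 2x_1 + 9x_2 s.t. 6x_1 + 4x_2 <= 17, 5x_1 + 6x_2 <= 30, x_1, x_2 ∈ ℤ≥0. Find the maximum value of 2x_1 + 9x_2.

36

Relaxing integrality, the LP optimum is 38.25 at (x_1,x_2) = (0, 4.25), which is not an integer point.
(x_1,x_2)=(0,4): 6·0+4·4=16≤17, 5·0+6·4=24≤30, objective 36.
(x_1,x_2)=(0,3): 6·0+4·3=12≤17, 5·0+6·3=18≤30, objective 27.
Maximum is 36 at (x_1,x_2)=(0,4).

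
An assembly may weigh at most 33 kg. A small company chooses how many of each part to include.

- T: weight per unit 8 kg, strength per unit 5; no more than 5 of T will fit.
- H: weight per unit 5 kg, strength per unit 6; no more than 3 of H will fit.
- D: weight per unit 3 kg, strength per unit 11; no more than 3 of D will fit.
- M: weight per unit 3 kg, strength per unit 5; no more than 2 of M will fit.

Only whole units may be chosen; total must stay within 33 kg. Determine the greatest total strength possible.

61

Take 3×H, 3×D, and 2×M: weight 30 ≤ 33, strength 3·6 + 3·11 + 2·5 = 61.
D has the best ratio (11/3) and is taken to its limit of 3; remaining capacity is filled optimally with the others.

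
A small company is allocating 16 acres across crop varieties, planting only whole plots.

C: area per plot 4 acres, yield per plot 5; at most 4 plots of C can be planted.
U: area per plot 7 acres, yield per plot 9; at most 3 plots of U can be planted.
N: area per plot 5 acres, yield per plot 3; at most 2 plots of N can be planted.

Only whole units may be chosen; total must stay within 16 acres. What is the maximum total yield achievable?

20

2×C and 1×U: area 15 ≤ 16, yield 2·5 + 1·9 = 19.
4×C: area 16 ≤ 16, yield 4·5 = 20.
Best is 20.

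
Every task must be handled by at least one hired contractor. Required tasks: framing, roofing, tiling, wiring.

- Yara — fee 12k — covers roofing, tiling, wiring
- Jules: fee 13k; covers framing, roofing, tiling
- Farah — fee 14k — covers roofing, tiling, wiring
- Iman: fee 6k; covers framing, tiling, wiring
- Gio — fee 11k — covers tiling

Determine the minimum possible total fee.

18

Choose Yara and Iman: together they cover framing, roofing, tiling, wiring — every task.
Total fee: 12 + 6 = 18.
No cover costs less than 18.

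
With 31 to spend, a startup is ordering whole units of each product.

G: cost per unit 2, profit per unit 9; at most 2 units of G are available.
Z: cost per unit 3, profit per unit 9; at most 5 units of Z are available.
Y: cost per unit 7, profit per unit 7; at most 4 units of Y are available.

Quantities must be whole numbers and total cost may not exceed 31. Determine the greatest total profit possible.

G has the best ratio (9/2); taking only G gives at most 2×9 = 18 (stopped by the supply cap of 2).
Mixing does better — 2×G, 5×Z, and 1×Y: cost 26 ≤ 31, profit 2·9 + 5·9 + 1·7 = 70.

70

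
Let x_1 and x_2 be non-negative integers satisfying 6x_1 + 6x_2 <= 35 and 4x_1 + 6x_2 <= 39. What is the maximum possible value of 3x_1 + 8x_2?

The continuous relaxation peaks at (0, 5.83) with value 46.67; rounding to a feasible lattice point costs some objective.
(x_1,x_2)=(0,5): 6·0+6·5=30≤35, 4·0+6·5=30≤39, objective 40.
(x_1,x_2)=(1,4): 6·1+6·4=30≤35, 4·1+6·4=28≤39, objective 35.
(x_1,x_2)=(0,4): 6·0+6·4=24≤35, 4·0+6·4=24≤39, objective 32.
Maximum is 40 at (x_1,x_2)=(0,5).

40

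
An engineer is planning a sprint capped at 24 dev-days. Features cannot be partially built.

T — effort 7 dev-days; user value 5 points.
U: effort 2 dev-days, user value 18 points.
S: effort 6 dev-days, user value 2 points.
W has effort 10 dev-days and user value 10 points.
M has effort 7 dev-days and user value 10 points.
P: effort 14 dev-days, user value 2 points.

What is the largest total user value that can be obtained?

38

This is a 0-1 knapsack instance.
U + W + M: effort 2 + 10 + 7 = 19 ≤ 24, user value 18 + 10 + 10 = 38.
T + U + M: effort 7 + 2 + 7 = 16 ≤ 24, user value 5 + 18 + 10 = 33.
T + U + S + M: effort 7 + 2 + 6 + 7 = 22 ≤ 24, user value 5 + 18 + 2 + 10 = 35.
Best is U, W, and M with total user value 38.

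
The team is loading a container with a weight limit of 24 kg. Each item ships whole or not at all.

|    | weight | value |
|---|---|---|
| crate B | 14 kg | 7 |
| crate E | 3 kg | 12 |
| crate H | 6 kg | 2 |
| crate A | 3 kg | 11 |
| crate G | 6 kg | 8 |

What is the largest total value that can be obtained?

crate B + crate E + crate A: weight 14 + 3 + 3 = 20 ≤ 24, value 7 + 12 + 11 = 30.
crate E + crate H + crate A + crate G: weight 3 + 6 + 3 + 6 = 18 ≤ 24, value 12 + 2 + 11 + 8 = 33.
crate E + crate A + crate G: weight 3 + 3 + 6 = 12 ≤ 24, value 12 + 11 + 8 = 31.
Best is crate E, crate H, crate A, and crate G with total value 33.

33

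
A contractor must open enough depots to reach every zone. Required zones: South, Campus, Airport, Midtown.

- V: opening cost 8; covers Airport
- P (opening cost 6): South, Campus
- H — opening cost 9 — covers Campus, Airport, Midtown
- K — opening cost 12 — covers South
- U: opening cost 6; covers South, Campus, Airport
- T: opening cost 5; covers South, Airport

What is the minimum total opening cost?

Choose H and T: together they cover South, Campus, Airport, Midtown — every zone.
Total opening cost: 9 + 5 = 14.

14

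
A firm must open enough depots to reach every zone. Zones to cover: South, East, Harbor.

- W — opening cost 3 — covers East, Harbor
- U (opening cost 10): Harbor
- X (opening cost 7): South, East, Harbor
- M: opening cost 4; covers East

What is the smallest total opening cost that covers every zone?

7

The greedy cost-per-new-zone heuristic would pick W and X for 10, but a cheaper cover exists.
X alone covers South, East, Harbor — every zone.
Total opening cost: 7.
No cover costs less than 7.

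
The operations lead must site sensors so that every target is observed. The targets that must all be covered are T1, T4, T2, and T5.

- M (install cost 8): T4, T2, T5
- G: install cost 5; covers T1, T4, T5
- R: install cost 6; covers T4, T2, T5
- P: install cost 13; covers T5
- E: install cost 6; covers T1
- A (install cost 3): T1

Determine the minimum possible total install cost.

The greedy cost-per-new-target heuristic would pick G and R for 11, but a cheaper cover exists.
Choose R and A: together they cover T1, T4, T2, T5 — every target.
Total install cost: 6 + 3 = 9.
No cover costs less than 9.

9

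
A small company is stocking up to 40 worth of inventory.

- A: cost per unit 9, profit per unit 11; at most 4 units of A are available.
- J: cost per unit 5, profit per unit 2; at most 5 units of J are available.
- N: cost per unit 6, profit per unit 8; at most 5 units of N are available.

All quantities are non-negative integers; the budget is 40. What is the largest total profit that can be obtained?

N has the best ratio (8/6); taking only N gives at most 5×8 = 40 (stopped by the supply cap of 5).
Mixing does better — 1×A and 5×N: cost 39 ≤ 40, profit 1·11 + 5·8 = 51.

51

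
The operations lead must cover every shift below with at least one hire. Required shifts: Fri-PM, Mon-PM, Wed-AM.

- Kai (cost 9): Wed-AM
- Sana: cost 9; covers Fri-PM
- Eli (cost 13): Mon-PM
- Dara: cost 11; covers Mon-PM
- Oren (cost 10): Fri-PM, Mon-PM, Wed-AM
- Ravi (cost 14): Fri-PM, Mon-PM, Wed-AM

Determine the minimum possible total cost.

10

This is a weighted set-cover instance.
Oren alone covers Fri-PM, Mon-PM, Wed-AM — every shift.
Total cost: 10.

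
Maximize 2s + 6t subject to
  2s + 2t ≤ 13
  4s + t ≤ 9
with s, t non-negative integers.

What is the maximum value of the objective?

The continuous relaxation peaks at (0, 6.5) with value 39.00; rounding to a feasible lattice point costs some objective.
(s,t)=(0,6): 2·0+2·6=12≤13, 4·0+1·6=6≤9, objective 36.
(s,t)=(1,5): 2·1+2·5=12≤13, 4·1+1·5=9≤9, objective 32.
(s,t)=(0,5): 2·0+2·5=10≤13, 4·0+1·5=5≤9, objective 30.
The best lattice point is (0,6), giving 36.

36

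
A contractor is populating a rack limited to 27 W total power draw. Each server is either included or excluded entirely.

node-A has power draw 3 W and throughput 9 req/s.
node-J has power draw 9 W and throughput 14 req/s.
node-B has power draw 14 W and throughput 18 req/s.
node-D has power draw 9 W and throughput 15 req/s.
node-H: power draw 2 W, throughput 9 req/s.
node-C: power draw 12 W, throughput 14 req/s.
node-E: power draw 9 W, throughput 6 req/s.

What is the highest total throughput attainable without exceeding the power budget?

node-A + node-D + node-H + node-C: power draw 3 + 9 + 2 + 12 = 26 ≤ 27, throughput 9 + 15 + 9 + 14 = 47.
node-A + node-J + node-H + node-C: power draw 3 + 9 + 2 + 12 = 26 ≤ 27, throughput 9 + 14 + 9 + 14 = 46.
node-A + node-J + node-D + node-H: power draw 3 + 9 + 9 + 2 = 23 ≤ 27, throughput 9 + 14 + 15 + 9 = 47.
The maximum throughput is 47; one optimal choice is node-A, node-J, node-D, and node-H.

47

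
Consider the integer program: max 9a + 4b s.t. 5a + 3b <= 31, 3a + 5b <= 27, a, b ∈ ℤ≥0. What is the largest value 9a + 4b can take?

Relaxing integrality, the LP optimum is 55.80 at (a,b) = (6.2, 0), which is not an integer point.
(a,b)=(6,0): 5·6+3·0=30≤31, 3·6+5·0=18≤27, objective 54.
(a,b)=(5,1): 5·5+3·1=28≤31, 3·5+5·1=20≤27, objective 49.
(a,b)=(5,0): 5·5+3·0=25≤31, 3·5+5·0=15≤27, objective 45.
Maximum is 54 at (a,b)=(6,0).

54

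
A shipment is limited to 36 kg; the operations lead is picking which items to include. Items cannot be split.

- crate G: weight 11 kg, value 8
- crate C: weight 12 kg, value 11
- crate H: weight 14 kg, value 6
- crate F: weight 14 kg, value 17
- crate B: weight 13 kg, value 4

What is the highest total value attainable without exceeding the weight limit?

This is a 0-1 knapsack instance.
crate G + crate F: weight 11 + 14 = 25 ≤ 36, value 8 + 17 = 25.
crate C + crate F: weight 12 + 14 = 26 ≤ 36, value 11 + 17 = 28.
Best is crate C and crate F with total value 28.

28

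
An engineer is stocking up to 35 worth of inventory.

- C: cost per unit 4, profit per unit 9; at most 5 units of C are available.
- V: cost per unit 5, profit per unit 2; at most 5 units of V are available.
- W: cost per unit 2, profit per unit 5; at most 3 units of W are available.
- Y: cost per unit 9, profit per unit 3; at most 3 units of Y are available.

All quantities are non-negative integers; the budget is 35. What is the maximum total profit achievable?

63

W has the best ratio (5/2); taking only W gives at most 3×5 = 15 (stopped by the supply cap of 3).
Mixing does better — 5×C, 3×W, and 1×Y: cost 35 ≤ 35, profit 5·9 + 3·5 + 1·3 = 63.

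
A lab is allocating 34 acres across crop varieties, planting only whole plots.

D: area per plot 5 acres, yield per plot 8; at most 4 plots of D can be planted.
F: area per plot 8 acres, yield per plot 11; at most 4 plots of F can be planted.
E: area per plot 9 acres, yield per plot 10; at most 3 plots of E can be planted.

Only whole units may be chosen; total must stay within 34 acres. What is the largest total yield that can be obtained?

Take 2×D and 3×F: area 34 ≤ 34, yield 2·8 + 3·11 = 49.
No other integer combination yields more.

49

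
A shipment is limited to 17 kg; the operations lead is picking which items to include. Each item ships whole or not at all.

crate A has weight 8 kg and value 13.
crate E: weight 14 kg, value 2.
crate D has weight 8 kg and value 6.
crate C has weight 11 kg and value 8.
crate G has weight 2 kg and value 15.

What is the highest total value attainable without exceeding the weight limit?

28

This is a 0-1 knapsack instance.
Take crate A and crate G: weight 8 + 2 = 10 ≤ 17, value 13 + 15 = 28.
No other feasible combination does better.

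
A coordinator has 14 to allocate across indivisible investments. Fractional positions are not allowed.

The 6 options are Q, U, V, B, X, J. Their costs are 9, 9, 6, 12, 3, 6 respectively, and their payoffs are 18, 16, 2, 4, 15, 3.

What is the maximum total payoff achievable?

Allowing fractional choices, the relaxed optimum would be about 36.6, but investments are indivisible.
Q + X: cost 9 + 3 = 12 ≤ 14, payoff 18 + 15 = 33.
U + X: cost 9 + 3 = 12 ≤ 14, payoff 16 + 15 = 31.
Best is Q and X with total payoff 33.

33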